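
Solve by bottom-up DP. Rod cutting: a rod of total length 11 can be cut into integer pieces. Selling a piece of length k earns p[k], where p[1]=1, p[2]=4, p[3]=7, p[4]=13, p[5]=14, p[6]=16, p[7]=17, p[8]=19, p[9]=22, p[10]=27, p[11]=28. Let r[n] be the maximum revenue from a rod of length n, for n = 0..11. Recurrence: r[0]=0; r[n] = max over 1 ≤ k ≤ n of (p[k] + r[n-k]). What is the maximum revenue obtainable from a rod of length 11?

33

   n    0    1    2    3    4    5    6    7    8    9   10   11
r[n]    0    1    4    7   13   14   17   20   26   27   30   33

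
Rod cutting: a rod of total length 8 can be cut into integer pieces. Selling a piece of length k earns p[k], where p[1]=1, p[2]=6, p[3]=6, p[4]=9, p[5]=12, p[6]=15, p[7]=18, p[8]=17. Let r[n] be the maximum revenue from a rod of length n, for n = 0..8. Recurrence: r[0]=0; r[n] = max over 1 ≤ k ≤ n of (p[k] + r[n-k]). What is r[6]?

   n    0    1    2    3    4    5    6    7    8
r[n]    0    1    6    7   12   13   18   19   24

18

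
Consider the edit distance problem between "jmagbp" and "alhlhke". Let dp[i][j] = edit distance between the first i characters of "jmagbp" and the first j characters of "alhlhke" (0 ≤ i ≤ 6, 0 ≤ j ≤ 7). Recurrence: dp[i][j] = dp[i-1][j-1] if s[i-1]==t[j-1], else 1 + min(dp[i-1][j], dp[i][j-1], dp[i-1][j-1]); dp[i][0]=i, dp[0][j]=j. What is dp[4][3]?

   ''  a  l  h  l  h  k  e
''  0  1  2  3  4  5  6  7
 j  1  1  2  3  4  5  6  7
 m  2  2  2  3  4  5  6  7
 a  3  2  3  3  4  5  6  7
 g  4  3  3  4  4  5  6  7
 b  5  4  4  4  5  5  6  7
 p  6  5  5  5  5  6  6  7

4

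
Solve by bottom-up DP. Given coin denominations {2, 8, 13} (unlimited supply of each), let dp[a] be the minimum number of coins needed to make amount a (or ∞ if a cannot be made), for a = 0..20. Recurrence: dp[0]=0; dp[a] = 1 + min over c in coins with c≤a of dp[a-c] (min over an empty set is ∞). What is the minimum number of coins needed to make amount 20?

 a  0  1  2  3  4  5  6  7  8  9 10 11 12 13 14 15 16 17 18 19 20
dp  0  -  1  -  2  -  3  -  1  -  2  -  3  1  4  2  2  3  3  4  4
(- denotes ∞ / unreachable)

4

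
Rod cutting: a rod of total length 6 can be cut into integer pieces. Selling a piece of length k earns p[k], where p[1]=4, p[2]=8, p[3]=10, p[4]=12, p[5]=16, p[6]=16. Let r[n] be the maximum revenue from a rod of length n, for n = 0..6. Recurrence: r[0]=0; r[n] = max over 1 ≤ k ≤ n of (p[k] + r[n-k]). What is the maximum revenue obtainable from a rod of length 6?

24

   n    0    1    2    3    4    5    6
r[n]    0    4    8   12   16   20   24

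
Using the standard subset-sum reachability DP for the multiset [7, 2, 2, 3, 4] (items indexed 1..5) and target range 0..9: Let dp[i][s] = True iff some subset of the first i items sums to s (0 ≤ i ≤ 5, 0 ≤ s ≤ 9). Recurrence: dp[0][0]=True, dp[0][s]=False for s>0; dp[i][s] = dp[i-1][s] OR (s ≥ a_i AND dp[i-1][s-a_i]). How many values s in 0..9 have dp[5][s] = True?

i\s   0   1   2   3   4   5   6   7   8   9
  0   T   F   F   F   F   F   F   F   F   F
  1   T   F   F   F   F   F   F   T   F   F
  2   T   F   T   F   F   F   F   T   F   T
  3   T   F   T   F   T   F   F   T   F   T
  4   T   F   T   T   T   T   F   T   F   T
  5   T   F   T   T   T   T   T   T   T   T

9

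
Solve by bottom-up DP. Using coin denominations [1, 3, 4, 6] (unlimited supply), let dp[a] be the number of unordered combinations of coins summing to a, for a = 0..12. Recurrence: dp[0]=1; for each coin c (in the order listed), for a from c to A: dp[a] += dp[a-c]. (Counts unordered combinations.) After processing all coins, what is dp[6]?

after  coin     0     1     2     3     4     5     6     7     8     9    10    11    12
          1     1     1     1     1     1     1     1     1     1     1     1     1     1
          3     1     1     1     2     2     2     3     3     3     4     4     4     5
          4     1     1     1     2     3     3     4     5     6     7     8     9    11
          6     1     1     1     2     3     3     5     6     7     9    11    12    16

5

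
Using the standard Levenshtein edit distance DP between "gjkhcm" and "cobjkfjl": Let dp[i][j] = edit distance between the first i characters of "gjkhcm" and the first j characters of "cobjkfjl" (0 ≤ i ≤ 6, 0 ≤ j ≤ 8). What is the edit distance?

   ''  c  o  b  j  k  f  j  l
''  0  1  2  3  4  5  6  7  8
 g  1  1  2  3  4  5  6  7  8
 j  2  2  2  3  3  4  5  6  7
 k  3  3  3  3  4  3  4  5  6
 h  4  4  4  4  4  4  4  5  6
 c  5  4  5  5  5  5  5  5  6
 m  6  5  5  6  6  6  6  6  6

6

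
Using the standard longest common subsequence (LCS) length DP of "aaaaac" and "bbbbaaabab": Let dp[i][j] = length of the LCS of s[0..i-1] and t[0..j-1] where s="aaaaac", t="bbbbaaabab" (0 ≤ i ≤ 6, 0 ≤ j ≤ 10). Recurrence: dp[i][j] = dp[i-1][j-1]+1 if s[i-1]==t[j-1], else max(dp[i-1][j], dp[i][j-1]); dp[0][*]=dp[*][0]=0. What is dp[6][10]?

4

   ''  b  b  b  b  a  a  a  b  a  b
''  0  0  0  0  0  0  0  0  0  0  0
 a  0  0  0  0  0  1  1  1  1  1  1
 a  0  0  0  0  0  1  2  2  2  2  2
 a  0  0  0  0  0  1  2  3  3  3  3
 a  0  0  0  0  0  1  2  3  3  4  4
 a  0  0  0  0  0  1  2  3  3  4  4
 c  0  0  0  0  0  1  2  3  3  4  4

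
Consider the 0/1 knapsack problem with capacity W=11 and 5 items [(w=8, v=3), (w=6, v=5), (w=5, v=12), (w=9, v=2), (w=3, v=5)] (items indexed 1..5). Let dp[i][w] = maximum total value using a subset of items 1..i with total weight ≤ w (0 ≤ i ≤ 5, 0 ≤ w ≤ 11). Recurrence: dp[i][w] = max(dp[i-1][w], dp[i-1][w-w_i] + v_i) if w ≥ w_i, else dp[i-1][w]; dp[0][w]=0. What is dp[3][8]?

12

i\w   0   1   2   3   4   5   6   7   8   9  10  11
  0   0   0   0   0   0   0   0   0   0   0   0   0
  1   0   0   0   0   0   0   0   0   3   3   3   3
  2   0   0   0   0   0   0   5   5   5   5   5   5
  3   0   0   0   0   0  12  12  12  12  12  12  17
  4   0   0   0   0   0  12  12  12  12  12  12  17
  5   0   0   0   5   5  12  12  12  17  17  17  17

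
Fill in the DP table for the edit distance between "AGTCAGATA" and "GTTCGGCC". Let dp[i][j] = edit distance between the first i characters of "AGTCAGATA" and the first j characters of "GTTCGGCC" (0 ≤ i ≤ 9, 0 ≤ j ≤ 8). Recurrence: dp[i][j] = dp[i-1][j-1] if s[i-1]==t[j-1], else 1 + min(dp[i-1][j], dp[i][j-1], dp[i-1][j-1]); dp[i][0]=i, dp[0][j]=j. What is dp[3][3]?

2

   ''  G  T  T  C  G  G  C  C
''  0  1  2  3  4  5  6  7  8
 A  1  1  2  3  4  5  6  7  8
 G  2  1  2  3  4  4  5  6  7
 T  3  2  1  2  3  4  5  6  7
 C  4  3  2  2  2  3  4  5  6
 A  5  4  3  3  3  3  4  5  6
 G  6  5  4  4  4  3  3  4  5
 A  7  6  5  5  5  4  4  4  5
 T  8  7  6  5  6  5  5  5  5
 A  9  8  7  6  6  6  6  6  6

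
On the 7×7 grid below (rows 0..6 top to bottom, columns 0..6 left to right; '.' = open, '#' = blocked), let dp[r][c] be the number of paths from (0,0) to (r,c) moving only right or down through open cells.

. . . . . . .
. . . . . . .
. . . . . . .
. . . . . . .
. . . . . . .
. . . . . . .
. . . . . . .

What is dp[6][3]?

r\c   0   1   2   3   4   5   6
  0   1   1   1   1   1   1   1
  1   1   2   3   4   5   6   7
  2   1   3   6  10  15  21  28
  3   1   4  10  20  35  56  84
  4   1   5  15  35  70 126 210
  5   1   6  21  56 126 252 462
  6   1   7  28  84 210 462 924

84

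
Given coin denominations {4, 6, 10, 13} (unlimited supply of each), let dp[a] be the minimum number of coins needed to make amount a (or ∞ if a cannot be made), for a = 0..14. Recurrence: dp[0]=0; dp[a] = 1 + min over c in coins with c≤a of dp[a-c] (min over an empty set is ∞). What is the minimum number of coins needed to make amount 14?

2

 a  0  1  2  3  4  5  6  7  8  9 10 11 12 13 14
dp  0  -  -  -  1  -  1  -  2  -  1  -  2  1  2
(- denotes ∞ / unreachable)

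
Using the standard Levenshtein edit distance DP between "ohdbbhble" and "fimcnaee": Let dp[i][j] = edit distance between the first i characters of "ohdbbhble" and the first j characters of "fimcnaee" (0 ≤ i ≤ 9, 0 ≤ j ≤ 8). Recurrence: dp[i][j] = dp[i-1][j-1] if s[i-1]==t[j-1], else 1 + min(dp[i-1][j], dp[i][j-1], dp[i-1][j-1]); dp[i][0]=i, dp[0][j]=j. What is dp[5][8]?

   ''  f  i  m  c  n  a  e  e
''  0  1  2  3  4  5  6  7  8
 o  1  1  2  3  4  5  6  7  8
 h  2  2  2  3  4  5  6  7  8
 d  3  3  3  3  4  5  6  7  8
 b  4  4  4  4  4  5  6  7  8
 b  5  5  5  5  5  5  6  7  8
 h  6  6  6  6  6  6  6  7  8
 b  7  7  7  7  7  7  7  7  8
 l  8  8  8  8  8  8  8  8  8
 e  9  9  9  9  9  9  9  8  8

8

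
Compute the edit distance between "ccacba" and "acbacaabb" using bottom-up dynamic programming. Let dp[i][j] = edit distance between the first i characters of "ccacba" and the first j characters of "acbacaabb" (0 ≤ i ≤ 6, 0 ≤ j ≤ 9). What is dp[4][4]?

   ''  a  c  b  a  c  a  a  b  b
''  0  1  2  3  4  5  6  7  8  9
 c  1  1  1  2  3  4  5  6  7  8
 c  2  2  1  2  3  3  4  5  6  7
 a  3  2  2  2  2  3  3  4  5  6
 c  4  3  2  3  3  2  3  4  5  6
 b  5  4  3  2  3  3  3  4  4  5
 a  6  5  4  3  2  3  3  3  4  5

3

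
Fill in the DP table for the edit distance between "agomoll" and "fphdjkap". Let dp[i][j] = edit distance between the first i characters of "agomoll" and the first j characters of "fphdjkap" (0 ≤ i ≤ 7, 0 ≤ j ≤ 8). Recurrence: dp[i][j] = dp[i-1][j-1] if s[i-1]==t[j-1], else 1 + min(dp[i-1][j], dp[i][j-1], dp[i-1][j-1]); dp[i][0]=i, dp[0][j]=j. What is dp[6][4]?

6

   ''  f  p  h  d  j  k  a  p
''  0  1  2  3  4  5  6  7  8
 a  1  1  2  3  4  5  6  6  7
 g  2  2  2  3  4  5  6  7  7
 o  3  3  3  3  4  5  6  7  8
 m  4  4  4  4  4  5  6  7  8
 o  5  5  5  5  5  5  6  7  8
 l  6  6  6  6  6  6  6  7  8
 l  7  7  7  7  7  7  7  7  8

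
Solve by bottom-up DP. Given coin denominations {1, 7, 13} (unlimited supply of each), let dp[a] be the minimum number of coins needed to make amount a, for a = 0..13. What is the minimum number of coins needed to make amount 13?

 a  0  1  2  3  4  5  6  7  8  9 10 11 12 13
dp  0  1  2  3  4  5  6  1  2  3  4  5  6  1

1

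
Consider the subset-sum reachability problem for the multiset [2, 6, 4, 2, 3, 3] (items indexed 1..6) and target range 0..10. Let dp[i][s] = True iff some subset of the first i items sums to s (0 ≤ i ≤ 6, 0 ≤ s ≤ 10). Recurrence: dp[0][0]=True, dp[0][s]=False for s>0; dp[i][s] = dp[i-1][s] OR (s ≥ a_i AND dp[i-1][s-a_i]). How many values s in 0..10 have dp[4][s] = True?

6

i\s   0   1   2   3   4   5   6   7   8   9  10
  0   T   F   F   F   F   F   F   F   F   F   F
  1   T   F   T   F   F   F   F   F   F   F   F
  2   T   F   T   F   F   F   T   F   T   F   F
  3   T   F   T   F   T   F   T   F   T   F   T
  4   T   F   T   F   T   F   T   F   T   F   T
  5   T   F   T   T   T   T   T   T   T   T   T
  6   T   F   T   T   T   T   T   T   T   T   T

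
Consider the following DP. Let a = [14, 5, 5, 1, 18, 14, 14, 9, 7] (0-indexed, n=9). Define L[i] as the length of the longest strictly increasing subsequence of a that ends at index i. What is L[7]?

2

   i    0    1    2    3    4    5    6    7    8
a[i]   14    5    5    1   18   14   14    9    7
L[i]    1    1    1    1    2    2    2    2    2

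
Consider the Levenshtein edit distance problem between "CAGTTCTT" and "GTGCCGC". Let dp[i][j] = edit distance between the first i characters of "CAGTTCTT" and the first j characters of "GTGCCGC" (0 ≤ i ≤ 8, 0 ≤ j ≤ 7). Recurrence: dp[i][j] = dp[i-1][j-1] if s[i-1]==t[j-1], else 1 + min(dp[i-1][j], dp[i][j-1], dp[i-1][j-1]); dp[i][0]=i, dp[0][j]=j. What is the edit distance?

   ''  G  T  G  C  C  G  C
''  0  1  2  3  4  5  6  7
 C  1  1  2  3  3  4  5  6
 A  2  2  2  3  4  4  5  6
 G  3  2  3  2  3  4  4  5
 T  4  3  2  3  3  4  5  5
 T  5  4  3  3  4  4  5  6
 C  6  5  4  4  3  4  5  5
 T  7  6  5  5  4  4  5  6
 T  8  7  6  6  5  5  5  6

6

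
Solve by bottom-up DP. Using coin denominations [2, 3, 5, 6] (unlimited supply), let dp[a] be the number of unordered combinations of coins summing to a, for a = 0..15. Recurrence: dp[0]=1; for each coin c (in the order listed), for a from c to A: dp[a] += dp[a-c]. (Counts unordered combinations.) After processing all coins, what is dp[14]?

10

after  coin     0     1     2     3     4     5     6     7     8     9    10    11    12    13    14    15
          2     1     0     1     0     1     0     1     0     1     0     1     0     1     0     1     0
          3     1     0     1     1     1     1     2     1     2     2     2     2     3     2     3     3
          5     1     0     1     1     1     2     2     2     3     3     4     4     5     5     6     7
          6     1     0     1     1     1     2     3     2     4     4     5     6     8     7    10    11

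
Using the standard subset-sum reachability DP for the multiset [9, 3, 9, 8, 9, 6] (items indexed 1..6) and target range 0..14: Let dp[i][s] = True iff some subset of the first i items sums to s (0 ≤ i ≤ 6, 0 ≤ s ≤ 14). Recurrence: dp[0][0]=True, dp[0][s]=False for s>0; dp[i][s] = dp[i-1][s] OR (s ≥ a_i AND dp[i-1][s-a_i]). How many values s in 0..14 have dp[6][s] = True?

i\s   0   1   2   3   4   5   6   7   8   9  10  11  12  13  14
  0   T   F   F   F   F   F   F   F   F   F   F   F   F   F   F
  1   T   F   F   F   F   F   F   F   F   T   F   F   F   F   F
  2   T   F   F   T   F   F   F   F   F   T   F   F   T   F   F
  3   T   F   F   T   F   F   F   F   F   T   F   F   T   F   F
  4   T   F   F   T   F   F   F   F   T   T   F   T   T   F   F
  5   T   F   F   T   F   F   F   F   T   T   F   T   T   F   F
  6   T   F   F   T   F   F   T   F   T   T   F   T   T   F   T

8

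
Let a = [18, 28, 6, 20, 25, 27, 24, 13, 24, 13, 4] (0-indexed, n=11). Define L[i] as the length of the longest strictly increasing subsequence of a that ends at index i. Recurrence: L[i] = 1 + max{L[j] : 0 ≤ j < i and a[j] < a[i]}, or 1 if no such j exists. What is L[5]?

4

   i    0    1    2    3    4    5    6    7    8    9   10
a[i]   18   28    6   20   25   27   24   13   24   13    4
L[i]    1    2    1    2    3    4    3    2    3    2    1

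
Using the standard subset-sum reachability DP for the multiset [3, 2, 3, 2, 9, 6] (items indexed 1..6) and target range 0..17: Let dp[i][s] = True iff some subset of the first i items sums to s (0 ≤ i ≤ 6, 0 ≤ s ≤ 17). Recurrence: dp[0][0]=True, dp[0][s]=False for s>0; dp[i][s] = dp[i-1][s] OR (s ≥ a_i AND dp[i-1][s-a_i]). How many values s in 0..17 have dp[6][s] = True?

17

i\s   0   1   2   3   4   5   6   7   8   9  10  11  12  13  14  15  16  17
  0   T   F   F   F   F   F   F   F   F   F   F   F   F   F   F   F   F   F
  1   T   F   F   T   F   F   F   F   F   F   F   F   F   F   F   F   F   F
  2   T   F   T   T   F   T   F   F   F   F   F   F   F   F   F   F   F   F
  3   T   F   T   T   F   T   T   F   T   F   F   F   F   F   F   F   F   F
  4   T   F   T   T   T   T   T   T   T   F   T   F   F   F   F   F   F   F
  5   T   F   T   T   T   T   T   T   T   T   T   T   T   T   T   T   T   T
  6   T   F   T   T   T   T   T   T   T   T   T   T   T   T   T   T   T   T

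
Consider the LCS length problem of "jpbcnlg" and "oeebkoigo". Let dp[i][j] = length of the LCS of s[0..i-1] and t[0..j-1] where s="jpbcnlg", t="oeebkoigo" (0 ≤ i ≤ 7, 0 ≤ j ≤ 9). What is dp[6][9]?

   ''  o  e  e  b  k  o  i  g  o
''  0  0  0  0  0  0  0  0  0  0
 j  0  0  0  0  0  0  0  0  0  0
 p  0  0  0  0  0  0  0  0  0  0
 b  0  0  0  0  1  1  1  1  1  1
 c  0  0  0  0  1  1  1  1  1  1
 n  0  0  0  0  1  1  1  1  1  1
 l  0  0  0  0  1  1  1  1  1  1
 g  0  0  0  0  1  1  1  1  2  2

1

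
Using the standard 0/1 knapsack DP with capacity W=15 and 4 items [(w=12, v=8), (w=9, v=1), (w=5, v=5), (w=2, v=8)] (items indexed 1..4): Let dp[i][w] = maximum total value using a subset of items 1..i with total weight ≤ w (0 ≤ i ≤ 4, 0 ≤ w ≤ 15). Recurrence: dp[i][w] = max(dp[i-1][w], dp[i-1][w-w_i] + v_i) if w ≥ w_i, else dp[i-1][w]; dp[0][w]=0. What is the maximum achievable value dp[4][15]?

i\w   0   1   2   3   4   5   6   7   8   9  10  11  12  13  14  15
  0   0   0   0   0   0   0   0   0   0   0   0   0   0   0   0   0
  1   0   0   0   0   0   0   0   0   0   0   0   0   8   8   8   8
  2   0   0   0   0   0   0   0   0   0   1   1   1   8   8   8   8
  3   0   0   0   0   0   5   5   5   5   5   5   5   8   8   8   8
  4   0   0   8   8   8   8   8  13  13  13  13  13  13  13  16  16

16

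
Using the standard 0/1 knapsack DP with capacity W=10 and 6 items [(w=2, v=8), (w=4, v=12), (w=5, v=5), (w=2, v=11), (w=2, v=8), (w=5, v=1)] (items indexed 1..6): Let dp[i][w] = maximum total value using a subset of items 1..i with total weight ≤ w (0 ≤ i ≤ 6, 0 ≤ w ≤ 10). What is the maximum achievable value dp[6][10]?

i\w   0   1   2   3   4   5   6   7   8   9  10
  0   0   0   0   0   0   0   0   0   0   0   0
  1   0   0   8   8   8   8   8   8   8   8   8
  2   0   0   8   8  12  12  20  20  20  20  20
  3   0   0   8   8  12  12  20  20  20  20  20
  4   0   0  11  11  19  19  23  23  31  31  31
  5   0   0  11  11  19  19  27  27  31  31  39
  6   0   0  11  11  19  19  27  27  31  31  39

39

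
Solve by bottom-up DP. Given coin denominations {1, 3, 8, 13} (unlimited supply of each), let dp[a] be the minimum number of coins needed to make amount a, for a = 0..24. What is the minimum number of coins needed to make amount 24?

3

 a  0  1  2  3  4  5  6  7  8  9 10 11 12 13 14 15 16 17 18 19 20 21 22 23 24
dp  0  1  2  1  2  3  2  3  1  2  3  2  3  1  2  3  2  3  4  3  4  2  3  4  3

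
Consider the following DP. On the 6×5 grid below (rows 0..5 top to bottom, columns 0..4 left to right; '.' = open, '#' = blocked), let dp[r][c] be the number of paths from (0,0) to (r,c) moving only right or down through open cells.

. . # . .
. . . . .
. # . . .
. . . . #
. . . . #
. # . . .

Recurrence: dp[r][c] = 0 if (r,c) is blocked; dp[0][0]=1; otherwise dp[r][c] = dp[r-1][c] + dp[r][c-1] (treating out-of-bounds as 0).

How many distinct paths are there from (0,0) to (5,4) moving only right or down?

17

r\c   0   1   2   3   4
  0   1   1   0   0   0
  1   1   2   2   2   2
  2   1   0   2   4   6
  3   1   1   3   7   0
  4   1   2   5  12   0
  5   1   0   5  17  17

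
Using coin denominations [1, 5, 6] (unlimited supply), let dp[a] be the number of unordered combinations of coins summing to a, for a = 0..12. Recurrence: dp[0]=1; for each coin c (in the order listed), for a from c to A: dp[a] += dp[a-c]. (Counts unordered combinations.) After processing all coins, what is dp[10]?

after  coin     0     1     2     3     4     5     6     7     8     9    10    11    12
          1     1     1     1     1     1     1     1     1     1     1     1     1     1
          5     1     1     1     1     1     2     2     2     2     2     3     3     3
          6     1     1     1     1     1     2     3     3     3     3     4     5     6

4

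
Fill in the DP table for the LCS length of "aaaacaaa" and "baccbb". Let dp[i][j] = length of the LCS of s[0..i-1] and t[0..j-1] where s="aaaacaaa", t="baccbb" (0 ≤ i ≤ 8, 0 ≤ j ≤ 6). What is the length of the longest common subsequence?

   ''  b  a  c  c  b  b
''  0  0  0  0  0  0  0
 a  0  0  1  1  1  1  1
 a  0  0  1  1  1  1  1
 a  0  0  1  1  1  1  1
 a  0  0  1  1  1  1  1
 c  0  0  1  2  2  2  2
 a  0  0  1  2  2  2  2
 a  0  0  1  2  2  2  2
 a  0  0  1  2  2  2  2

2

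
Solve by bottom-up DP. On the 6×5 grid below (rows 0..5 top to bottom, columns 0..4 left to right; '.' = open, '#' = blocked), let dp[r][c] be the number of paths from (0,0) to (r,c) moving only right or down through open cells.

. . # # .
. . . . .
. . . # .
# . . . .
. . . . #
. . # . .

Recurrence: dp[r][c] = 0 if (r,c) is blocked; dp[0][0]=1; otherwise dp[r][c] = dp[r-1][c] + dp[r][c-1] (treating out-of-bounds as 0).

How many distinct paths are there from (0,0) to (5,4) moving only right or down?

19

r\c   0   1   2   3   4
  0   1   1   0   0   0
  1   1   2   2   2   2
  2   1   3   5   0   2
  3   0   3   8   8  10
  4   0   3  11  19   0
  5   0   3   0  19  19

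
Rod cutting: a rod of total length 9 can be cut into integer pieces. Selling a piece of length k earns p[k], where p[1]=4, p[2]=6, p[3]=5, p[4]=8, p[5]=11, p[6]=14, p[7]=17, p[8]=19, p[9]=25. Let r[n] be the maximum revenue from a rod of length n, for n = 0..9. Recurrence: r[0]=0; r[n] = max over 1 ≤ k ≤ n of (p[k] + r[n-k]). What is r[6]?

   n    0    1    2    3    4    5    6    7    8    9
r[n]    0    4    8   12   16   20   24   28   32   36

24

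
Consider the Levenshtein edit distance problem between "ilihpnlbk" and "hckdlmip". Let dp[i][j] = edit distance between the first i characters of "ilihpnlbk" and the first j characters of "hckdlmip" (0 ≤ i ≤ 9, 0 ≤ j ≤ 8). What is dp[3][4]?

4

   ''  h  c  k  d  l  m  i  p
''  0  1  2  3  4  5  6  7  8
 i  1  1  2  3  4  5  6  6  7
 l  2  2  2  3  4  4  5  6  7
 i  3  3  3  3  4  5  5  5  6
 h  4  3  4  4  4  5  6  6  6
 p  5  4  4  5  5  5  6  7  6
 n  6  5  5  5  6  6  6  7  7
 l  7  6  6  6  6  6  7  7  8
 b  8  7  7  7  7  7  7  8  8
 k  9  8  8  7  8  8  8  8  9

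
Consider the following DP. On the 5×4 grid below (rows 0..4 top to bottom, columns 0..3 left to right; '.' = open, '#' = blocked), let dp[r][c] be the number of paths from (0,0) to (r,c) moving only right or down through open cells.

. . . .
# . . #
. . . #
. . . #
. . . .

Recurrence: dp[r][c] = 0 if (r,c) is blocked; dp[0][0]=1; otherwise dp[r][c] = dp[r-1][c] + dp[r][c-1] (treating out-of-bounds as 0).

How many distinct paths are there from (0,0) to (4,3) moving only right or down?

5

r\c   0   1   2   3
  0   1   1   1   1
  1   0   1   2   0
  2   0   1   3   0
  3   0   1   4   0
  4   0   1   5   5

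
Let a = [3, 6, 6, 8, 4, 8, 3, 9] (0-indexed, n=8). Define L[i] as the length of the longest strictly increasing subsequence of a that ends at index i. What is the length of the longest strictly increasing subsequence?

   i    0    1    2    3    4    5    6    7
a[i]    3    6    6    8    4    8    3    9
L[i]    1    2    2    3    2    3    1    4

4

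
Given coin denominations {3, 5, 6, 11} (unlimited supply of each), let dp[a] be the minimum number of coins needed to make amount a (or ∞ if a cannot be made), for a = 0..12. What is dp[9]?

2

 a  0  1  2  3  4  5  6  7  8  9 10 11 12
dp  0  -  -  1  -  1  1  -  2  2  2  1  2
(- denotes ∞ / unreachable)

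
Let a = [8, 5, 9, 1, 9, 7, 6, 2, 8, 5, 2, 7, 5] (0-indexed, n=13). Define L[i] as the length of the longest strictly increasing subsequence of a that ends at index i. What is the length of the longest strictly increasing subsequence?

4

   i    0    1    2    3    4    5    6    7    8    9   10   11   12
a[i]    8    5    9    1    9    7    6    2    8    5    2    7    5
L[i]    1    1    2    1    2    2    2    2    3    3    2    4    3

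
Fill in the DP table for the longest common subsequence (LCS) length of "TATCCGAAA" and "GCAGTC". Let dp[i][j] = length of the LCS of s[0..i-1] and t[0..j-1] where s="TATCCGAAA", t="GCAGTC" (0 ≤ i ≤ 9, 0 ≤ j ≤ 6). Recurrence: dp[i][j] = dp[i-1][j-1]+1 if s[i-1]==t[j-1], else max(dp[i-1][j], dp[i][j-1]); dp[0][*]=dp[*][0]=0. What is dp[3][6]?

2

   ''  G  C  A  G  T  C
''  0  0  0  0  0  0  0
 T  0  0  0  0  0  1  1
 A  0  0  0  1  1  1  1
 T  0  0  0  1  1  2  2
 C  0  0  1  1  1  2  3
 C  0  0  1  1  1  2  3
 G  0  1  1  1  2  2  3
 A  0  1  1  2  2  2  3
 A  0  1  1  2  2  2  3
 A  0  1  1  2  2  2  3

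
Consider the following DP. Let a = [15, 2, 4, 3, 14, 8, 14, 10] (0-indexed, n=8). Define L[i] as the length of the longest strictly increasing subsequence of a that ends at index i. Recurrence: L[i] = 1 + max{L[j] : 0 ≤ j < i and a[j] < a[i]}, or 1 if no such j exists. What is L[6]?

4

   i    0    1    2    3    4    5    6    7
a[i]   15    2    4    3   14    8   14   10
L[i]    1    1    2    2    3    3    4    4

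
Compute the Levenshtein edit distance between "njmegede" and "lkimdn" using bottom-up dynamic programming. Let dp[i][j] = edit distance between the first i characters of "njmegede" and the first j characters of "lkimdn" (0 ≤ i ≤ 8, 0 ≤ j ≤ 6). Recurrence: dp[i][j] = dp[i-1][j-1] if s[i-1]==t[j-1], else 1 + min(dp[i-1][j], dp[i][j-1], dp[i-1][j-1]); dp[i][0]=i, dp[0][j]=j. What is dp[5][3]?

   ''  l  k  i  m  d  n
''  0  1  2  3  4  5  6
 n  1  1  2  3  4  5  5
 j  2  2  2  3  4  5  6
 m  3  3  3  3  3  4  5
 e  4  4  4  4  4  4  5
 g  5  5  5  5  5  5  5
 e  6  6  6  6  6  6  6
 d  7  7  7  7  7  6  7
 e  8  8  8  8  8  7  7

5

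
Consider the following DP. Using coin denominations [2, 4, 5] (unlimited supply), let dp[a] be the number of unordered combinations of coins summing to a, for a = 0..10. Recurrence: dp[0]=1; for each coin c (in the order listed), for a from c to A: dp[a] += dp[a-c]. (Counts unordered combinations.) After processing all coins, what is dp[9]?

after  coin     0     1     2     3     4     5     6     7     8     9    10
          2     1     0     1     0     1     0     1     0     1     0     1
          4     1     0     1     0     2     0     2     0     3     0     3
          5     1     0     1     0     2     1     2     1     3     2     4

2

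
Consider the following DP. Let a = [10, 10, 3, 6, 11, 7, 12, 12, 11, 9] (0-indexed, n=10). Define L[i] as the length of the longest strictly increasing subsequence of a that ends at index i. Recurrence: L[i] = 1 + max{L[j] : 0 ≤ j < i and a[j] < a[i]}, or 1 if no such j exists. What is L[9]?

4

   i    0    1    2    3    4    5    6    7    8    9
a[i]   10   10    3    6   11    7   12   12   11    9
L[i]    1    1    1    2    3    3    4    4    4    4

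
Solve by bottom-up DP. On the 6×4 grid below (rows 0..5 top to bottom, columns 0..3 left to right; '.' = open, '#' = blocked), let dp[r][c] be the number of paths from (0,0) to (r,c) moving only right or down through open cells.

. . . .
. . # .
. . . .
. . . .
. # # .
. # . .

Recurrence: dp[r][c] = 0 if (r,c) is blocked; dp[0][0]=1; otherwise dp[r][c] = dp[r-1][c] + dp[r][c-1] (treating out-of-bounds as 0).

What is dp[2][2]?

3

r\c   0   1   2   3
  0   1   1   1   1
  1   1   2   0   1
  2   1   3   3   4
  3   1   4   7  11
  4   1   0   0  11
  5   1   0   0  11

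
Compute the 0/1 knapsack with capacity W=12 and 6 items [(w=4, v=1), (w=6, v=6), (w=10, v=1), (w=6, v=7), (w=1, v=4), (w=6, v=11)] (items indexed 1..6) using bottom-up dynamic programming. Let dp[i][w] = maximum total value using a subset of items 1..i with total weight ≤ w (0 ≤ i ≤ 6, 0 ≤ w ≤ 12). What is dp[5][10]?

11

i\w   0   1   2   3   4   5   6   7   8   9  10  11  12
  0   0   0   0   0   0   0   0   0   0   0   0   0   0
  1   0   0   0   0   1   1   1   1   1   1   1   1   1
  2   0   0   0   0   1   1   6   6   6   6   7   7   7
  3   0   0   0   0   1   1   6   6   6   6   7   7   7
  4   0   0   0   0   1   1   7   7   7   7   8   8  13
  5   0   4   4   4   4   5   7  11  11  11  11  12  13
  6   0   4   4   4   4   5  11  15  15  15  15  16  18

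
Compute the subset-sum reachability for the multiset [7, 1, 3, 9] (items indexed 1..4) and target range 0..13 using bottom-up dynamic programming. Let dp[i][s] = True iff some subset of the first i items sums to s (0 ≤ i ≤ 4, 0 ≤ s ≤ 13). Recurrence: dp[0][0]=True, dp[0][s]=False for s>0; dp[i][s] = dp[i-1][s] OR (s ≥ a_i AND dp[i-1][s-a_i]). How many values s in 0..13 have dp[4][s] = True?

i\s   0   1   2   3   4   5   6   7   8   9  10  11  12  13
  0   T   F   F   F   F   F   F   F   F   F   F   F   F   F
  1   T   F   F   F   F   F   F   T   F   F   F   F   F   F
  2   T   T   F   F   F   F   F   T   T   F   F   F   F   F
  3   T   T   F   T   T   F   F   T   T   F   T   T   F   F
  4   T   T   F   T   T   F   F   T   T   T   T   T   T   T

11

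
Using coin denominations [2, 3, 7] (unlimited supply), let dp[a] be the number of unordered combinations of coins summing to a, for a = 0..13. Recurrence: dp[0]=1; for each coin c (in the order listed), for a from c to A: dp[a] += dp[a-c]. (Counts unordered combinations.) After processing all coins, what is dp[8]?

2

after  coin     0     1     2     3     4     5     6     7     8     9    10    11    12    13
          2     1     0     1     0     1     0     1     0     1     0     1     0     1     0
          3     1     0     1     1     1     1     2     1     2     2     2     2     3     2
          7     1     0     1     1     1     1     2     2     2     3     3     3     4     4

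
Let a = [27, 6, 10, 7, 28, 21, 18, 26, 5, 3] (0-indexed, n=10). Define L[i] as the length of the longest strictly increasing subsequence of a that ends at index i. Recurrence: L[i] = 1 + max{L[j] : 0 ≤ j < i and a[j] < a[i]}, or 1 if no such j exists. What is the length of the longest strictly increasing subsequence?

   i    0    1    2    3    4    5    6    7    8    9
a[i]   27    6   10    7   28   21   18   26    5    3
L[i]    1    1    2    2    3    3    3    4    1    1

4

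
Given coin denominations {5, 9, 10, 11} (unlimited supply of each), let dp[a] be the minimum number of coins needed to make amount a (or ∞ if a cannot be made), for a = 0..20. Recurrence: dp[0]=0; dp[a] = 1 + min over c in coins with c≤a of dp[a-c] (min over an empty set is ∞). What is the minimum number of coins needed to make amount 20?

 a  0  1  2  3  4  5  6  7  8  9 10 11 12 13 14 15 16 17 18 19 20
dp  0  -  -  -  -  1  -  -  -  1  1  1  -  -  2  2  2  -  2  2  2
(- denotes ∞ / unreachable)

2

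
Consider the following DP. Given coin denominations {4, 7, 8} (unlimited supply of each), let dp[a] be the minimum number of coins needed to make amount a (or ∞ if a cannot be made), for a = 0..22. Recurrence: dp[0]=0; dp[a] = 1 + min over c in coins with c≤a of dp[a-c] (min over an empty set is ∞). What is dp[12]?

 a  0  1  2  3  4  5  6  7  8  9 10 11 12 13 14 15 16 17 18 19 20 21 22
dp  0  -  -  -  1  -  -  1  1  -  -  2  2  -  2  2  2  -  3  3  3  3  3
(- denotes ∞ / unreachable)

2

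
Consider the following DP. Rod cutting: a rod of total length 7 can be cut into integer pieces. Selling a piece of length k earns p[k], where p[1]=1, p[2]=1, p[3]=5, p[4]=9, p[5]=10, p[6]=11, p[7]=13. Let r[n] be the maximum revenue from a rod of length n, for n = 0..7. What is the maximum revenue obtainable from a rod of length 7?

14

   n    0    1    2    3    4    5    6    7
r[n]    0    1    2    5    9   10   11   14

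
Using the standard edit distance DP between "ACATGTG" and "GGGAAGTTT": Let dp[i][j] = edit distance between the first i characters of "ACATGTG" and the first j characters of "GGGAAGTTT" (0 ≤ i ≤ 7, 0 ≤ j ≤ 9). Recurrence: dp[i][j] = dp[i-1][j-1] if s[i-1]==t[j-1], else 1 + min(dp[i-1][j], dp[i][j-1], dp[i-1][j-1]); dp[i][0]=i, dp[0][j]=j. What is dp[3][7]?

6

   ''  G  G  G  A  A  G  T  T  T
''  0  1  2  3  4  5  6  7  8  9
 A  1  1  2  3  3  4  5  6  7  8
 C  2  2  2  3  4  4  5  6  7  8
 A  3  3  3  3  3  4  5  6  7  8
 T  4  4  4  4  4  4  5  5  6  7
 G  5  4  4  4  5  5  4  5  6  7
 T  6  5  5  5  5  6  5  4  5  6
 G  7  6  5  5  6  6  6  5  5  6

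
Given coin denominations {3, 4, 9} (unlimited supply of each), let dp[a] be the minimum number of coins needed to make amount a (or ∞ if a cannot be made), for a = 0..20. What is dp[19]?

 a  0  1  2  3  4  5  6  7  8  9 10 11 12 13 14 15 16 17 18 19 20
dp  0  -  -  1  1  -  2  2  2  1  3  3  2  2  4  3  3  3  2  4  4
(- denotes ∞ / unreachable)

4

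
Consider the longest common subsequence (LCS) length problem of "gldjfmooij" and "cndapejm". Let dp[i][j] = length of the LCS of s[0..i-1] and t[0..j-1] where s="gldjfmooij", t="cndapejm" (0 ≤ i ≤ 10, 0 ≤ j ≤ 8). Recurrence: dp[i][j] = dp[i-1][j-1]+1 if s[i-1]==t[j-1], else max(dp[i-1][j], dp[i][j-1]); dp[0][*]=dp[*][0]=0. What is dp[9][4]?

1

   ''  c  n  d  a  p  e  j  m
''  0  0  0  0  0  0  0  0  0
 g  0  0  0  0  0  0  0  0  0
 l  0  0  0  0  0  0  0  0  0
 d  0  0  0  1  1  1  1  1  1
 j  0  0  0  1  1  1  1  2  2
 f  0  0  0  1  1  1  1  2  2
 m  0  0  0  1  1  1  1  2  3
 o  0  0  0  1  1  1  1  2  3
 o  0  0  0  1  1  1  1  2  3
 i  0  0  0  1  1  1  1  2  3
 j  0  0  0  1  1  1  1  2  3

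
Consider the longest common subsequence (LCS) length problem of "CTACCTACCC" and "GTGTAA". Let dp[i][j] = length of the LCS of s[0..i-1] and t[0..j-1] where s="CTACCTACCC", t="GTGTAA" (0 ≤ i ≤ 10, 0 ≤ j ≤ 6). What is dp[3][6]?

2

   ''  G  T  G  T  A  A
''  0  0  0  0  0  0  0
 C  0  0  0  0  0  0  0
 T  0  0  1  1  1  1  1
 A  0  0  1  1  1  2  2
 C  0  0  1  1  1  2  2
 C  0  0  1  1  1  2  2
 T  0  0  1  1  2  2  2
 A  0  0  1  1  2  3  3
 C  0  0  1  1  2  3  3
 C  0  0  1  1  2  3  3
 C  0  0  1  1  2  3  3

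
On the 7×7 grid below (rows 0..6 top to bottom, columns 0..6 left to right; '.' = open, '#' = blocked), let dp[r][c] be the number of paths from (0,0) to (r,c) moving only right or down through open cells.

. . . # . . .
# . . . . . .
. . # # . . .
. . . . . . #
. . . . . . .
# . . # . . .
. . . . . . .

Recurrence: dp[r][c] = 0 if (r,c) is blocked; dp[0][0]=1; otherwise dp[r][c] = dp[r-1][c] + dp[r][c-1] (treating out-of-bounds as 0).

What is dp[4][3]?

r\c   0   1   2   3   4   5   6
  0   1   1   1   0   0   0   0
  1   0   1   2   2   2   2   2
  2   0   1   0   0   2   4   6
  3   0   1   1   1   3   7   0
  4   0   1   2   3   6  13  13
  5   0   1   3   0   6  19  32
  6   0   1   4   4  10  29  61

3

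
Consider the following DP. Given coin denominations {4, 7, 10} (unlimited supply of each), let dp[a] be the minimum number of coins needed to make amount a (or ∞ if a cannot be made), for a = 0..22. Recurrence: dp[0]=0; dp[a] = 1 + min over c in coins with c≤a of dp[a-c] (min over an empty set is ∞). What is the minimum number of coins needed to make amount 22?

4

 a  0  1  2  3  4  5  6  7  8  9 10 11 12 13 14 15 16 17 18 19 20 21 22
dp  0  -  -  -  1  -  -  1  2  -  1  2  3  -  2  3  4  2  3  4  2  3  4
(- denotes ∞ / unreachable)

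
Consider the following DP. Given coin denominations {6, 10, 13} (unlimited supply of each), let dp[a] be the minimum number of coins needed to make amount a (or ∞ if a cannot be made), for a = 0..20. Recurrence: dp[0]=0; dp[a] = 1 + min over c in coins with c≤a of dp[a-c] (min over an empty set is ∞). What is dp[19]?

2

 a  0  1  2  3  4  5  6  7  8  9 10 11 12 13 14 15 16 17 18 19 20
dp  0  -  -  -  -  -  1  -  -  -  1  -  2  1  -  -  2  -  3  2  2
(- denotes ∞ / unreachable)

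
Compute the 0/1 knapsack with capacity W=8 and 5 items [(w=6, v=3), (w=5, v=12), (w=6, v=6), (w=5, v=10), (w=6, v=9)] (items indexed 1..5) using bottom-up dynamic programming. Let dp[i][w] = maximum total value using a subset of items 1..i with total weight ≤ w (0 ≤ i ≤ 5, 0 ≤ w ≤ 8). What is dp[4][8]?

i\w   0   1   2   3   4   5   6   7   8
  0   0   0   0   0   0   0   0   0   0
  1   0   0   0   0   0   0   3   3   3
  2   0   0   0   0   0  12  12  12  12
  3   0   0   0   0   0  12  12  12  12
  4   0   0   0   0   0  12  12  12  12
  5   0   0   0   0   0  12  12  12  12

12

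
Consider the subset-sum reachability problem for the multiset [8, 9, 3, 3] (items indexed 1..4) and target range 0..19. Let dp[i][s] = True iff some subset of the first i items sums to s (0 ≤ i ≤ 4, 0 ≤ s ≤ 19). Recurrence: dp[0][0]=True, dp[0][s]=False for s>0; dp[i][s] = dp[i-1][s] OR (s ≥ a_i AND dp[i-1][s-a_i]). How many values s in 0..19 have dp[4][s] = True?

i\s   0   1   2   3   4   5   6   7   8   9  10  11  12  13  14  15  16  17  18  19
  0   T   F   F   F   F   F   F   F   F   F   F   F   F   F   F   F   F   F   F   F
  1   T   F   F   F   F   F   F   F   T   F   F   F   F   F   F   F   F   F   F   F
  2   T   F   F   F   F   F   F   F   T   T   F   F   F   F   F   F   F   T   F   F
  3   T   F   F   T   F   F   F   F   T   T   F   T   T   F   F   F   F   T   F   F
  4   T   F   F   T   F   F   T   F   T   T   F   T   T   F   T   T   F   T   F   F

10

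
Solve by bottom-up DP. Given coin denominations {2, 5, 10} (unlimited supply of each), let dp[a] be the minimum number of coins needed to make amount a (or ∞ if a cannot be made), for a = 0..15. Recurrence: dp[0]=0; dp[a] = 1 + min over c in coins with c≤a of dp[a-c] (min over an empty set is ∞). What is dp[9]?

3

 a  0  1  2  3  4  5  6  7  8  9 10 11 12 13 14 15
dp  0  -  1  -  2  1  3  2  4  3  1  4  2  5  3  2
(- denotes ∞ / unreachable)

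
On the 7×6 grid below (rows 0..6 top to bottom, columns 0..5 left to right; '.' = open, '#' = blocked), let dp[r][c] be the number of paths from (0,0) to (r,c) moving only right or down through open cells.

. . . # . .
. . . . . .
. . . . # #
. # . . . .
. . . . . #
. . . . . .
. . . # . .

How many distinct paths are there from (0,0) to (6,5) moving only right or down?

r\c   0   1   2   3   4   5
  0   1   1   1   0   0   0
  1   1   2   3   3   3   3
  2   1   3   6   9   0   0
  3   1   0   6  15  15  15
  4   1   1   7  22  37   0
  5   1   2   9  31  68  68
  6   1   3  12   0  68 136

136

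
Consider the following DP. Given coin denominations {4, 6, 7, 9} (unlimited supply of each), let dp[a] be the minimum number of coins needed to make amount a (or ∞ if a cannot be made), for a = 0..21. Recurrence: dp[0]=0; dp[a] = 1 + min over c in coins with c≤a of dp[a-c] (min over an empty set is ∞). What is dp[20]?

 a  0  1  2  3  4  5  6  7  8  9 10 11 12 13 14 15 16 17 18 19 20 21
dp  0  -  -  -  1  -  1  1  2  1  2  2  2  2  2  2  2  3  2  3  3  3
(- denotes ∞ / unreachable)

3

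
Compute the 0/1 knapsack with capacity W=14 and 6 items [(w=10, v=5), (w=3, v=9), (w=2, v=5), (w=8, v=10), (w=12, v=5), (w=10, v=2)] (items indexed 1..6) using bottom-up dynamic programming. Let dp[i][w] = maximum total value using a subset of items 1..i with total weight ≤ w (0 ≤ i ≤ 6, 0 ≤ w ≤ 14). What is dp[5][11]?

19

i\w   0   1   2   3   4   5   6   7   8   9  10  11  12  13  14
  0   0   0   0   0   0   0   0   0   0   0   0   0   0   0   0
  1   0   0   0   0   0   0   0   0   0   0   5   5   5   5   5
  2   0   0   0   9   9   9   9   9   9   9   9   9   9  14  14
  3   0   0   5   9   9  14  14  14  14  14  14  14  14  14  14
  4   0   0   5   9   9  14  14  14  14  14  15  19  19  24  24
  5   0   0   5   9   9  14  14  14  14  14  15  19  19  24  24
  6   0   0   5   9   9  14  14  14  14  14  15  19  19  24  24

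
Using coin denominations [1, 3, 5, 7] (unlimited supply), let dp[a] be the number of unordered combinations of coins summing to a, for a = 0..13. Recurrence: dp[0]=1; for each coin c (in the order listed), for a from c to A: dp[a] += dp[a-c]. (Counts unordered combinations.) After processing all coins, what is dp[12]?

12

after  coin     0     1     2     3     4     5     6     7     8     9    10    11    12    13
          1     1     1     1     1     1     1     1     1     1     1     1     1     1     1
          3     1     1     1     2     2     2     3     3     3     4     4     4     5     5
          5     1     1     1     2     2     3     4     4     5     6     7     8     9    10
          7     1     1     1     2     2     3     4     5     6     7     9    10    12    14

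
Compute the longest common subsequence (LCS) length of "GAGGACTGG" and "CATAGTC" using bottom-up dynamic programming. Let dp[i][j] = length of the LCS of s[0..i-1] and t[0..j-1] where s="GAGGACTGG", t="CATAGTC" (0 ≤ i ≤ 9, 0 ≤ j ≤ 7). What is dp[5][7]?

   ''  C  A  T  A  G  T  C
''  0  0  0  0  0  0  0  0
 G  0  0  0  0  0  1  1  1
 A  0  0  1  1  1  1  1  1
 G  0  0  1  1  1  2  2  2
 G  0  0  1  1  1  2  2  2
 A  0  0  1  1  2  2  2  2
 C  0  1  1  1  2  2  2  3
 T  0  1  1  2  2  2  3  3
 G  0  1  1  2  2  3  3  3
 G  0  1  1  2  2  3  3  3

2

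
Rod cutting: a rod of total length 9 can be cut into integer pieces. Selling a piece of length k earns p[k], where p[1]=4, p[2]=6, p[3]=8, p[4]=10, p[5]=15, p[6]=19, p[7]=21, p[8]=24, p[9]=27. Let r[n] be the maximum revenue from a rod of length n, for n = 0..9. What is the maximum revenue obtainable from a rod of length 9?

36

   n    0    1    2    3    4    5    6    7    8    9
r[n]    0    4    8   12   16   20   24   28   32   36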